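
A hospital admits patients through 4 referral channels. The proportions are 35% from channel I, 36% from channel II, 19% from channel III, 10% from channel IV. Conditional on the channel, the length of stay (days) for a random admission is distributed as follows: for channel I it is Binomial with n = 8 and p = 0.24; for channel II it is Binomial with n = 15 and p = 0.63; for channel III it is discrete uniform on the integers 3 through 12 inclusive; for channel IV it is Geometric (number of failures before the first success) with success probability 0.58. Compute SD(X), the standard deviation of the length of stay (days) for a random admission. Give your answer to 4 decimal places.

Per component, I: μ=1.92, E[X²]=5.1456; II: μ=9.45, E[X²]=92.799; III: μ=7.5, E[X²]=64.5; IV: μ=0.724138, E[X²]=1.77289.
E[X] = 0.35·1.92 + 0.36·9.45 + 0.19·7.5 + 0.1·0.724138 = 5.57141.
E[X²] = 0.35·5.1456 + 0.36·92.799 + 0.19·64.5 + 0.1·1.77289 = 47.6409.
Var(X) = E[X²] − (E[X])² = 47.6409 − 31.0407 = 16.6002.
SD(X) = √16.6002 = 4.07434.

4.0743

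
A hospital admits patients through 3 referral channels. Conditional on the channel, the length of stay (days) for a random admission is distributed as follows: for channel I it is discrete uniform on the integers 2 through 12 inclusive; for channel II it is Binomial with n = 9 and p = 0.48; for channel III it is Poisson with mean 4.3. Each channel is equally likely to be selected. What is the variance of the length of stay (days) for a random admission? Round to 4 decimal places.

7.1236

Per component, I: μ=7, E[X²]=59; II: μ=4.32, E[X²]=20.9088; III: μ=4.3, E[X²]=22.79.
E[X] = 0.333333·7 + 0.333333·4.32 + 0.333333·4.3 = 5.20667.
E[X²] = 0.333333·59 + 0.333333·20.9088 + 0.333333·22.79 = 34.2329.
Var(X) = E[X²] − (E[X])² = 34.2329 − 27.1094 = 7.12356.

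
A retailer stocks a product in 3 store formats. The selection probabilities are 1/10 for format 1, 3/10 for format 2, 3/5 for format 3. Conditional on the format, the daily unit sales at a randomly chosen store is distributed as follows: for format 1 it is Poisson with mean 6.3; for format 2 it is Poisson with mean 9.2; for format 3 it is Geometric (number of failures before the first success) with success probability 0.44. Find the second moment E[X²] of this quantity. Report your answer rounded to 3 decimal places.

35.458

For each component E[X²] = Var + (mean)², giving 1: 45.99; 2: 93.84; 3: 4.5124.
Overall E[X²] = 0.1·45.99 + 0.3·93.84 + 0.6·4.5124 = 35.4584.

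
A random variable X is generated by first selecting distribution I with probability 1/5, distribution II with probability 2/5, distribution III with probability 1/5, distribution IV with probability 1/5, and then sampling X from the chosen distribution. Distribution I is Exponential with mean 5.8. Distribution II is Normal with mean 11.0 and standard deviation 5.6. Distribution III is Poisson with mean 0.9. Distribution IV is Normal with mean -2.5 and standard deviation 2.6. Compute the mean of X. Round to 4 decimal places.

5.2400

Component means — I: 5.8; II: 11; III: 0.9; IV: -2.5.
E[X] = 0.2·5.8 + 0.4·11 + 0.2·0.9 + 0.2·-2.5 = 5.24.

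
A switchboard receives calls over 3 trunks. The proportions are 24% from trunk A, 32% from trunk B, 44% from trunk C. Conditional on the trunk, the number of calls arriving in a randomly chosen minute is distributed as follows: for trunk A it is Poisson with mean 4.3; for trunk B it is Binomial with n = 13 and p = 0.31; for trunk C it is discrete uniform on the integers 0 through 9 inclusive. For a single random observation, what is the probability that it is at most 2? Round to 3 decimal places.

0.237

Conditional on each trunk, P(X ≤ 2): A: 0.197355; B: 0.18149; C: 0.3.
By total probability, P(X ≤ 2) = 0.24·0.197355 + 0.32·0.18149 + 0.44·0.3 = 0.237442.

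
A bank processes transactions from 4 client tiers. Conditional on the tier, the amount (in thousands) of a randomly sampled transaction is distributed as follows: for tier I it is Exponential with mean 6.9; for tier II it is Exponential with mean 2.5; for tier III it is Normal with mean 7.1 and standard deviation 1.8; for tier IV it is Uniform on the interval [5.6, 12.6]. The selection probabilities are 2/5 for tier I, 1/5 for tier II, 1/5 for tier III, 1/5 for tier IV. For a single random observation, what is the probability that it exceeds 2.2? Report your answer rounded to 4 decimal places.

Conditional on each tier, P(X > 2.2): I: 0.726991; II: 0.414783; III: 0.996758; IV: 1.
By total probability, P(X > 2.2) = 0.4·0.726991 + 0.2·0.414783 + 0.2·0.996758 + 0.2·1 = 0.773105.

0.7731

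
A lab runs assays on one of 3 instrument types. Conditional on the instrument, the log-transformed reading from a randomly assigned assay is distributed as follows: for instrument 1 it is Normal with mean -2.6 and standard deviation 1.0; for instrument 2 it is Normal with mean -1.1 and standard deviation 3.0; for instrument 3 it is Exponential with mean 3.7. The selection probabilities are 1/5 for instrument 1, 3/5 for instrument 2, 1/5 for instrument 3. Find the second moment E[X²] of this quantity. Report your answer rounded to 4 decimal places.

13.1540

For each component E[X²] = Var + (mean)², giving 1: 7.76; 2: 10.21; 3: 27.38.
Overall E[X²] = 0.2·7.76 + 0.6·10.21 + 0.2·27.38 = 13.154.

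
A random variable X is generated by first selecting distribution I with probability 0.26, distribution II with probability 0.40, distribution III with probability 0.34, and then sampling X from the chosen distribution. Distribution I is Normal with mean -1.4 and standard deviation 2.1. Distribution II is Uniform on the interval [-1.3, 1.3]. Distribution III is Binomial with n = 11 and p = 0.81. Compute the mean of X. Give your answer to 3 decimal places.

2.665

Component means — I: -1.4; II: 0; III: 8.91.
E[X] = 0.26·-1.4 + 0.4·0 + 0.34·8.91 = 2.6654.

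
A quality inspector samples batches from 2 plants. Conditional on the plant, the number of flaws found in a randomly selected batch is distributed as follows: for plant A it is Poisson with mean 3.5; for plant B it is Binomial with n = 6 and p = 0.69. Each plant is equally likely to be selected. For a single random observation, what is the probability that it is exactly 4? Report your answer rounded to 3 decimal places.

0.258

Conditional on each plant, P(X = 4): A: 0.188812; B: 0.326747.
By total probability, P(X = 4) = 0.5·0.188812 + 0.5·0.326747 = 0.257779.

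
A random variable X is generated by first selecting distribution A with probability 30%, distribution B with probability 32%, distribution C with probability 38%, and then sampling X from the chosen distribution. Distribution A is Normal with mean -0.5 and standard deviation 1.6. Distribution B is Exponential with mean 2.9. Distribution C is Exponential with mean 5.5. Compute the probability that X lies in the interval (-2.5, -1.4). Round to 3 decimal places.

Conditional on each component, P(-2.5 < X < -1.4): A: 0.181238; B: 0; C: 0.
By total probability, P(-2.5 < X < -1.4) = 0.3·0.181238 + 0.32·0 + 0.38·0 = 0.0543714.

0.054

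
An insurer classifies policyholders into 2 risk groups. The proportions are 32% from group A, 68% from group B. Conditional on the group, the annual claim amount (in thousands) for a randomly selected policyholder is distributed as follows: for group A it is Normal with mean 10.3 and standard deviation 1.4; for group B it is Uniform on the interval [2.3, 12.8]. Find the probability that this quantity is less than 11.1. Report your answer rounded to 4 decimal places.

0.7991

Conditional on each group, P(X < 11.1): A: 0.716145; B: 0.838095.
By total probability, P(X < 11.1) = 0.32·0.716145 + 0.68·0.838095 = 0.799071.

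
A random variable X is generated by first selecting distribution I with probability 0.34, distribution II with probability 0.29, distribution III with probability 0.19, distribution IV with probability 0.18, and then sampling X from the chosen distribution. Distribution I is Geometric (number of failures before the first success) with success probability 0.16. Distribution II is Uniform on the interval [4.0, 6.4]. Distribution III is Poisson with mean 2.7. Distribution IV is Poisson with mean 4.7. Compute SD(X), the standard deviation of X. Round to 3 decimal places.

3.686

Per component, I: μ=5.25, E[X²]=60.375; II: μ=5.2, E[X²]=27.52; III: μ=2.7, E[X²]=9.99; IV: μ=4.7, E[X²]=26.79.
E[X] = 0.34·5.25 + 0.29·5.2 + 0.19·2.7 + 0.18·4.7 = 4.652.
E[X²] = 0.34·60.375 + 0.29·27.52 + 0.19·9.99 + 0.18·26.79 = 35.2286.
Var(X) = E[X²] − (E[X])² = 35.2286 − 21.6411 = 13.5875.
SD(X) = √13.5875 = 3.68612.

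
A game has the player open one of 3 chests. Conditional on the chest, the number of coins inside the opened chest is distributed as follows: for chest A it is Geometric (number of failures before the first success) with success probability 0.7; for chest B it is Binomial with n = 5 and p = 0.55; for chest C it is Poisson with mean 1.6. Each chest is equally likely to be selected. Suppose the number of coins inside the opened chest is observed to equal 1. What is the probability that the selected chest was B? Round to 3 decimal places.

0.175

Likelihoods P(X=1 | ·): A: 0.21; B: 0.112767; C: 0.323034.
Posterior ∝ prior × likelihood. Numerator for B: 0.333333·0.112767 = 0.0375891.
Normalizing constant: 0.333333·0.21 + 0.333333·0.112767 + 0.333333·0.323034 = 0.215267.
P(B | observation) = 0.0375891 / 0.215267 = 0.174616.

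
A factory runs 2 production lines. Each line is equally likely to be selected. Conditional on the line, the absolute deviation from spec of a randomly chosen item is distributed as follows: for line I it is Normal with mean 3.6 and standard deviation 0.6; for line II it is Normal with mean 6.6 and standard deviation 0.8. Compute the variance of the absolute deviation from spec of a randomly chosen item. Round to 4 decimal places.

Per component, I: μ=3.6, E[X²]=13.32; II: μ=6.6, E[X²]=44.2.
E[X] = 0.5·3.6 + 0.5·6.6 = 5.1.
E[X²] = 0.5·13.32 + 0.5·44.2 = 28.76.
Var(X) = E[X²] − (E[X])² = 28.76 − 26.01 = 2.75.

2.7500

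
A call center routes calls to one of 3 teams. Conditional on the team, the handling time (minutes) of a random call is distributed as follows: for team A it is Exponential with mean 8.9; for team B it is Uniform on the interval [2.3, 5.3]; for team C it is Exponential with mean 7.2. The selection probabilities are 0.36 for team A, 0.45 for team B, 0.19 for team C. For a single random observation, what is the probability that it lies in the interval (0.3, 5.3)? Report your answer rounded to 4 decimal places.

0.6908

Conditional on each team, P(0.3 < X < 5.3): A: 0.41557; B: 1; C: 0.480216.
By total probability, P(0.3 < X < 5.3) = 0.36·0.41557 + 0.45·1 + 0.19·0.480216 = 0.690846.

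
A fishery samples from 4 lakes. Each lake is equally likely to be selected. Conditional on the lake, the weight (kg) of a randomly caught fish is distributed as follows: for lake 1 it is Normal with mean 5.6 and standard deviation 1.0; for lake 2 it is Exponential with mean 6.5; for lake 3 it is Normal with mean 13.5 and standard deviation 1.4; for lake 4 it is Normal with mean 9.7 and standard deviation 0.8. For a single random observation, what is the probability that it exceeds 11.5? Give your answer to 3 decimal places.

Conditional on each lake, P(X > 11.5): 1: 1.81751e-09; 2: 0.170464; 3: 0.923436; 4: 0.0122245.
By total probability, P(X > 11.5) = 0.25·1.81751e-09 + 0.25·0.170464 + 0.25·0.923436 + 0.25·0.0122245 = 0.276531.

0.277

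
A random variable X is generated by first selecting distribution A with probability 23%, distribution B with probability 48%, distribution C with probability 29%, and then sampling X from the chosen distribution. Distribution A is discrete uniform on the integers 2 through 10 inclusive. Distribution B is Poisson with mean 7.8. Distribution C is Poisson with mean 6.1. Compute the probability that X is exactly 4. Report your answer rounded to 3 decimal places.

Conditional on each component, P(X = 4): A: 0.111111; B: 0.0631932; C: 0.129393.
By total probability, P(X = 4) = 0.23·0.111111 + 0.48·0.0631932 + 0.29·0.129393 = 0.0934123.

0.093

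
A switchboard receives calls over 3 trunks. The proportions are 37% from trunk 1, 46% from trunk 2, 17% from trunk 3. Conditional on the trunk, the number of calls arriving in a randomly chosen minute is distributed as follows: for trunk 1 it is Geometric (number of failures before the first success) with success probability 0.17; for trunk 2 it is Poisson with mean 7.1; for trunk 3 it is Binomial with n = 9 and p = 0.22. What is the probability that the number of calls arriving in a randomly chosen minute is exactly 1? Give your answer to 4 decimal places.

0.1010

Conditional on each trunk, P(X = 1): 1: 0.1411; 2: 0.00585824; 3: 0.271283.
By total probability, P(X = 1) = 0.37·0.1411 + 0.46·0.00585824 + 0.17·0.271283 = 0.10102.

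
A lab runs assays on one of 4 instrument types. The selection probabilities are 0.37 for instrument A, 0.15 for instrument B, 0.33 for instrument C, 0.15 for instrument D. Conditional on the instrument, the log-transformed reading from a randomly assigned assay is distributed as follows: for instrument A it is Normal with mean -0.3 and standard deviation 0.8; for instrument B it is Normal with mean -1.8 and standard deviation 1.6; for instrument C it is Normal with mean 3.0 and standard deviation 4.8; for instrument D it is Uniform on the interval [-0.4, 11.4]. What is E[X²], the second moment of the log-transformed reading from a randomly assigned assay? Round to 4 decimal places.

For each component E[X²] = Var + (mean)², giving A: 0.73; B: 5.8; C: 32.04; D: 41.8533.
Overall E[X²] = 0.37·0.73 + 0.15·5.8 + 0.33·32.04 + 0.15·41.8533 = 17.9913.

17.9913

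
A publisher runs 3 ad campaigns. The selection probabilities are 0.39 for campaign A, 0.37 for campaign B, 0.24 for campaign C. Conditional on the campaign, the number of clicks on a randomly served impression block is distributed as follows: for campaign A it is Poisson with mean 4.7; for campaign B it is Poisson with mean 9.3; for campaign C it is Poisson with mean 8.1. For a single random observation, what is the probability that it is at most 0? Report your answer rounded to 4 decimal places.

0.0037

Conditional on each campaign, P(X ≤ 0): A: 0.00909528; B: 9.14242e-05; C: 0.000303539.
By total probability, P(X ≤ 0) = 0.39·0.00909528 + 0.37·9.14242e-05 + 0.24·0.000303539 = 0.00365383.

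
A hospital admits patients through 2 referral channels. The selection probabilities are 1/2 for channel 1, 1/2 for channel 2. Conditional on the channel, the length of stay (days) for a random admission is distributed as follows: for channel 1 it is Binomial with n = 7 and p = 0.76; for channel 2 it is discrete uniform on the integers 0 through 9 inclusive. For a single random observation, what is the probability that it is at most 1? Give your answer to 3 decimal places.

Conditional on each channel, P(X ≤ 1): 1: 0.00106253; 2: 0.2.
By total probability, P(X ≤ 1) = 0.5·0.00106253 + 0.5·0.2 = 0.100531.

0.101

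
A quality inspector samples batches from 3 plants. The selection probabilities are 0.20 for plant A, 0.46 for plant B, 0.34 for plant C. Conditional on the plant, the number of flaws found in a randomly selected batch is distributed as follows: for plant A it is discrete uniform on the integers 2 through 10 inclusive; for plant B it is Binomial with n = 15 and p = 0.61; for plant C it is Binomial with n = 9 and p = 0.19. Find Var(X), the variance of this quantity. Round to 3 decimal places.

Per component, A: μ=6, E[X²]=42.6667; B: μ=9.15, E[X²]=87.291; C: μ=1.71, E[X²]=4.3092.
E[X] = 0.2·6 + 0.46·9.15 + 0.34·1.71 = 5.9904.
E[X²] = 0.2·42.6667 + 0.46·87.291 + 0.34·4.3092 = 50.1523.
Var(X) = E[X²] − (E[X])² = 50.1523 − 35.8849 = 14.2674.

14.267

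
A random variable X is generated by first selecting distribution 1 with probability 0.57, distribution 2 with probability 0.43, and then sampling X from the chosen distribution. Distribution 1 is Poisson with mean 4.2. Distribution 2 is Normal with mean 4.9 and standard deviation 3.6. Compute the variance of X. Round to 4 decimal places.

Per component, 1: μ=4.2, E[X²]=21.84; 2: μ=4.9, E[X²]=36.97.
E[X] = 0.57·4.2 + 0.43·4.9 = 4.501.
E[X²] = 0.57·21.84 + 0.43·36.97 = 28.3459.
Var(X) = E[X²] − (E[X])² = 28.3459 − 20.259 = 8.0869.

8.0869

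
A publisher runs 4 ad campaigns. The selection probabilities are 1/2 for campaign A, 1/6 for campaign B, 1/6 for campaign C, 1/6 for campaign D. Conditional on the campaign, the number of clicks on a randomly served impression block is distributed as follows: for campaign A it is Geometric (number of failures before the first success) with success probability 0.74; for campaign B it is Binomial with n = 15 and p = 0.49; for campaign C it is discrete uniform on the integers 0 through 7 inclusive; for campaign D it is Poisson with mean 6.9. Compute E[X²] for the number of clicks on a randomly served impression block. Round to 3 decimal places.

21.929

For each component E[X²] = Var + (mean)², giving A: 0.598247; B: 57.771; C: 17.5; D: 54.51.
Overall E[X²] = 0.5·0.598247 + 0.166667·57.771 + 0.166667·17.5 + 0.166667·54.51 = 21.9293.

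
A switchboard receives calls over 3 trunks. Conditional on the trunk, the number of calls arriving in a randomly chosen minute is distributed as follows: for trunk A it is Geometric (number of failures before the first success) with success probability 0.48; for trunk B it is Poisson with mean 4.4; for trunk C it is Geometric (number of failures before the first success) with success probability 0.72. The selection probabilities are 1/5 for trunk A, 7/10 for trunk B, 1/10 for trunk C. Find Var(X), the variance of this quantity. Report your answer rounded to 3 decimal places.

6.261

Per component, A: μ=1.08333, E[X²]=3.43056; B: μ=4.4, E[X²]=23.76; C: μ=0.388889, E[X²]=0.691358.
E[X] = 0.2·1.08333 + 0.7·4.4 + 0.1·0.388889 = 3.33556.
E[X²] = 0.2·3.43056 + 0.7·23.76 + 0.1·0.691358 = 17.3872.
Var(X) = E[X²] − (E[X])² = 17.3872 − 11.1259 = 6.26132.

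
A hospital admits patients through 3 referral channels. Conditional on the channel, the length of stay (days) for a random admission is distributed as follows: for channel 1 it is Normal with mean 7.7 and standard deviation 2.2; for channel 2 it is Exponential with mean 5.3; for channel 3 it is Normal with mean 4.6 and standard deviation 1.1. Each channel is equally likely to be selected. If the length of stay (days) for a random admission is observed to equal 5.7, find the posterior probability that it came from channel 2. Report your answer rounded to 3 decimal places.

Likelihoods f(5.7 | ·): 1: 0.119957; 2: 0.0643654; 3: 0.219973.
Posterior ∝ prior × likelihood. Numerator for 2: 0.333333·0.0643654 = 0.0214551.
Normalizing constant: 0.333333·0.119957 + 0.333333·0.0643654 + 0.333333·0.219973 = 0.134765.
P(2 | observation) = 0.0214551 / 0.134765 = 0.159204.

0.159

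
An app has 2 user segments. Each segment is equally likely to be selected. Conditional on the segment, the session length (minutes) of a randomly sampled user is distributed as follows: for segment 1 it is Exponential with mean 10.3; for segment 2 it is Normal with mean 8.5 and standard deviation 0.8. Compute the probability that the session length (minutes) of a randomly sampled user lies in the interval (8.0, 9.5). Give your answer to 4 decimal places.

0.3453

Conditional on each segment, P(8.0 < X < 9.5): 1: 0.0623302; 2: 0.628365.
By total probability, P(8.0 < X < 9.5) = 0.5·0.0623302 + 0.5·0.628365 = 0.345347.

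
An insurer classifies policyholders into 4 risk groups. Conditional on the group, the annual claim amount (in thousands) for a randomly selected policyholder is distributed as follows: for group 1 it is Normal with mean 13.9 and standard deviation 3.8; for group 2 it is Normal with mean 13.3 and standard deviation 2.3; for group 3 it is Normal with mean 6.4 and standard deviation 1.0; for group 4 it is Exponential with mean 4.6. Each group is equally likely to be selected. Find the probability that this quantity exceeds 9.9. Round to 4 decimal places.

0.4751

Conditional on each group, P(X > 9.9): 1: 0.853745; 2: 0.930331; 3: 0.000232629; 4: 0.116231.
By total probability, P(X > 9.9) = 0.25·0.853745 + 0.25·0.930331 + 0.25·0.000232629 + 0.25·0.116231 = 0.475135.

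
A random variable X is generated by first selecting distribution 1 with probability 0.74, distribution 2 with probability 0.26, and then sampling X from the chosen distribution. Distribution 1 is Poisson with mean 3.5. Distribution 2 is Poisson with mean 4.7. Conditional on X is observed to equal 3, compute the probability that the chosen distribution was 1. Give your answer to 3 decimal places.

0.796

Likelihoods P(X=3 | ·): 1: 0.215785; 2: 0.157383.
Posterior ∝ prior × likelihood. Numerator for 1: 0.74·0.215785 = 0.159681.
Normalizing constant: 0.74·0.215785 + 0.26·0.157383 = 0.200601.
P(1 | observation) = 0.159681 / 0.200601 = 0.796015.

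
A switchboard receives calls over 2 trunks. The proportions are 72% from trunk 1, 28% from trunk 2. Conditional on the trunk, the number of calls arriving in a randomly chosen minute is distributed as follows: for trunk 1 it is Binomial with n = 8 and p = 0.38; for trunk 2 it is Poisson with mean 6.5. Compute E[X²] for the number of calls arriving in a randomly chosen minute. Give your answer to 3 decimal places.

21.661

For each component E[X²] = Var + (mean)², giving 1: 11.1264; 2: 48.75.
Overall E[X²] = 0.72·11.1264 + 0.28·48.75 = 21.661.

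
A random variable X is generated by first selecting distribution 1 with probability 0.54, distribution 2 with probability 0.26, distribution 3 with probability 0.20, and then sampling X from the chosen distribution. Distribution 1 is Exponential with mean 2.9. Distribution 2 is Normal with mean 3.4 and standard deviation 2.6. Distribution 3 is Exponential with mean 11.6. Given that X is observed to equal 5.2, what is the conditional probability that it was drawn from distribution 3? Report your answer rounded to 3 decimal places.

0.150

Likelihoods f(5.2 | ·): 1: 0.0573941; 2: 0.120743; 3: 0.0550628.
Posterior ∝ prior × likelihood. Numerator for 3: 0.2·0.0550628 = 0.0110126.
Normalizing constant: 0.54·0.0573941 + 0.26·0.120743 + 0.2·0.0550628 = 0.0733984.
P(3 | observation) = 0.0110126 / 0.0733984 = 0.150038.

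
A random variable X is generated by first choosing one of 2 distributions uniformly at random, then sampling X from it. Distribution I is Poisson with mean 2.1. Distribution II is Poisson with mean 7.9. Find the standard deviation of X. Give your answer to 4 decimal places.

Per component, I: μ=2.1, E[X²]=6.51; II: μ=7.9, E[X²]=70.31.
E[X] = 0.5·2.1 + 0.5·7.9 = 5.
E[X²] = 0.5·6.51 + 0.5·70.31 = 38.41.
Var(X) = E[X²] − (E[X])² = 38.41 − 25 = 13.41.
SD(X) = √13.41 = 3.66197.

3.6620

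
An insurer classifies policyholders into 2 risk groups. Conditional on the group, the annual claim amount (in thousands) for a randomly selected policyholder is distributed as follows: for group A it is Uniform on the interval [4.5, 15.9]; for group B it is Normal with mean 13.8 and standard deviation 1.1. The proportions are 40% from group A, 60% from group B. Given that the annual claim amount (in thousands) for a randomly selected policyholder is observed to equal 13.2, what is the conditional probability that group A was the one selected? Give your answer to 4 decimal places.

0.1576

Likelihoods f(13.2 | ·): A: 0.0877193; B: 0.312544.
Posterior ∝ prior × likelihood. Numerator for A: 0.4·0.0877193 = 0.0350877.
Normalizing constant: 0.4·0.0877193 + 0.6·0.312544 = 0.222614.
P(A | observation) = 0.0350877 / 0.222614 = 0.157617.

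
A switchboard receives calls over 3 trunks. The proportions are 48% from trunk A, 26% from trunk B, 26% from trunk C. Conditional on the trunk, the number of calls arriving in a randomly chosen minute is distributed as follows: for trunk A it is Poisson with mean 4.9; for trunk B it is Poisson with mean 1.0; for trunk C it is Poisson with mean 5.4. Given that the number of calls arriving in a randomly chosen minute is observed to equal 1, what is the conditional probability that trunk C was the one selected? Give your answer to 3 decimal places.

0.053

Likelihoods P(X=1 | ·): A: 0.0364883; B: 0.367879; C: 0.0243895.
Posterior ∝ prior × likelihood. Numerator for C: 0.26·0.0243895 = 0.00634128.
Normalizing constant: 0.48·0.0364883 + 0.26·0.367879 + 0.26·0.0243895 = 0.119504.
P(C | observation) = 0.00634128 / 0.119504 = 0.0530632.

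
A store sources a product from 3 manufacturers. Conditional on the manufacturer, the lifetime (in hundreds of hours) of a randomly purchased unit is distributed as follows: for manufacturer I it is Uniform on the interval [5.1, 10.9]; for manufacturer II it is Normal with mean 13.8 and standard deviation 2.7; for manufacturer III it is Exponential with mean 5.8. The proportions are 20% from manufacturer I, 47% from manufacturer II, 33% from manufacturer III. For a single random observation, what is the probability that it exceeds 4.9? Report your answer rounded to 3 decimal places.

Conditional on each manufacturer, P(X > 4.9): I: 1; II: 0.99951; III: 0.429631.
By total probability, P(X > 4.9) = 0.2·1 + 0.47·0.99951 + 0.33·0.429631 = 0.811548.

0.812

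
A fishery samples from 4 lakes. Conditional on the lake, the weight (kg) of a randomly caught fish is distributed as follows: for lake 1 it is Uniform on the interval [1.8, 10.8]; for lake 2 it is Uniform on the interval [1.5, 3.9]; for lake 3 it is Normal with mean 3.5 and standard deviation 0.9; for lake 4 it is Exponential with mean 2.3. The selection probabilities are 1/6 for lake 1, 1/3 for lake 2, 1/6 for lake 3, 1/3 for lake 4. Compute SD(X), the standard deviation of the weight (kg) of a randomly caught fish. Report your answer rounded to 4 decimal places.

Per component, 1: μ=6.3, E[X²]=46.44; 2: μ=2.7, E[X²]=7.77; 3: μ=3.5, E[X²]=13.06; 4: μ=2.3, E[X²]=10.58.
E[X] = 0.166667·6.3 + 0.333333·2.7 + 0.166667·3.5 + 0.333333·2.3 = 3.3.
E[X²] = 0.166667·46.44 + 0.333333·7.77 + 0.166667·13.06 + 0.333333·10.58 = 16.0333.
Var(X) = E[X²] − (E[X])² = 16.0333 − 10.89 = 5.14333.
SD(X) = √5.14333 = 2.26789.

2.2679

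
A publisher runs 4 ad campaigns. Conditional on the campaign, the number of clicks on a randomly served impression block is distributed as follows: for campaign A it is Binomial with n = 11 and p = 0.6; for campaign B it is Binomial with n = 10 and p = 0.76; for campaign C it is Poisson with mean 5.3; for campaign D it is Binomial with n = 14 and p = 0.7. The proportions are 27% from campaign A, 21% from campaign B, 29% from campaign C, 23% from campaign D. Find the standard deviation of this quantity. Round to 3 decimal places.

2.458

Per component, A: μ=6.6, E[X²]=46.2; B: μ=7.6, E[X²]=59.584; C: μ=5.3, E[X²]=33.39; D: μ=9.8, E[X²]=98.98.
E[X] = 0.27·6.6 + 0.21·7.6 + 0.29·5.3 + 0.23·9.8 = 7.169.
E[X²] = 0.27·46.2 + 0.21·59.584 + 0.29·33.39 + 0.23·98.98 = 57.4351.
Var(X) = E[X²] − (E[X])² = 57.4351 − 51.3946 = 6.04058.
SD(X) = √6.04058 = 2.45776.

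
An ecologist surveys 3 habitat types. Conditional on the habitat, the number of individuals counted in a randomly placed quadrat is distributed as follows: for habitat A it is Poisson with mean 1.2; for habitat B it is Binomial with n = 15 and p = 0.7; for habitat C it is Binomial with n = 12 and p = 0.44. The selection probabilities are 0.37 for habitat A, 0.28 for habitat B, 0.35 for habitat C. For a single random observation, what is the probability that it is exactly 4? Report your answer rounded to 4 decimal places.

0.0726

Conditional on each habitat, P(X = 4): A: 0.0260232; B: 0.000580575; C: 0.17944.
By total probability, P(X = 4) = 0.37·0.0260232 + 0.28·0.000580575 + 0.35·0.17944 = 0.0725953.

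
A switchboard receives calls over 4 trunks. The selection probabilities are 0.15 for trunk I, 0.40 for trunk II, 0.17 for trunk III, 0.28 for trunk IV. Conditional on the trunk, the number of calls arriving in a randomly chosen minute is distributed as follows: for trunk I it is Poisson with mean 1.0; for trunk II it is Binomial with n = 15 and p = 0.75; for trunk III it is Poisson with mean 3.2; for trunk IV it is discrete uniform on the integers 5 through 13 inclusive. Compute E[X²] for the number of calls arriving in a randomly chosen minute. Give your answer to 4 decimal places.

For each component E[X²] = Var + (mean)², giving I: 2; II: 129.375; III: 13.44; IV: 87.6667.
Overall E[X²] = 0.15·2 + 0.4·129.375 + 0.17·13.44 + 0.28·87.6667 = 78.8815.

78.8815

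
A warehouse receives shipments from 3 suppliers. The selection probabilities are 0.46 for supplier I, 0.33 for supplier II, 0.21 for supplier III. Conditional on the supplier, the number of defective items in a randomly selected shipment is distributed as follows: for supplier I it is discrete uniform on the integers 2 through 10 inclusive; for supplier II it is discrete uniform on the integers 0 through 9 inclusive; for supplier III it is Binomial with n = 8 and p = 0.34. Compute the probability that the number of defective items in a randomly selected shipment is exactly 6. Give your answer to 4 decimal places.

0.0881

Conditional on each supplier, P(X = 6): I: 0.111111; II: 0.1; III: 0.0188417.
By total probability, P(X = 6) = 0.46·0.111111 + 0.33·0.1 + 0.21·0.0188417 = 0.0880679.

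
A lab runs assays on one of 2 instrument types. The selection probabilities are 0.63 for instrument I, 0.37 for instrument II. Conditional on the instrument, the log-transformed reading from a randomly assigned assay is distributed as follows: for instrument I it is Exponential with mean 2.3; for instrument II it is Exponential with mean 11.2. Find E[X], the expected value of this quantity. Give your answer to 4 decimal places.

5.5930

Component means — I: 2.3; II: 11.2.
E[X] = 0.63·2.3 + 0.37·11.2 = 5.593.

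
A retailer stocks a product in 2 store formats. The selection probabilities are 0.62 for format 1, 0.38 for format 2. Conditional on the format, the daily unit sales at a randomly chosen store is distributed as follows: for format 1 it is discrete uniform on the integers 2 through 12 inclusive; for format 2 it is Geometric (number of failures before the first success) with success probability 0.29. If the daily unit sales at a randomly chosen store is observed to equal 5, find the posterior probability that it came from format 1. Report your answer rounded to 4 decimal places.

0.7392

Likelihoods P(X=5 | ·): 1: 0.0909091; 2: 0.0523227.
Posterior ∝ prior × likelihood. Numerator for 1: 0.62·0.0909091 = 0.0563636.
Normalizing constant: 0.62·0.0909091 + 0.38·0.0523227 = 0.0762462.
P(1 | observation) = 0.0563636 / 0.0762462 = 0.739232.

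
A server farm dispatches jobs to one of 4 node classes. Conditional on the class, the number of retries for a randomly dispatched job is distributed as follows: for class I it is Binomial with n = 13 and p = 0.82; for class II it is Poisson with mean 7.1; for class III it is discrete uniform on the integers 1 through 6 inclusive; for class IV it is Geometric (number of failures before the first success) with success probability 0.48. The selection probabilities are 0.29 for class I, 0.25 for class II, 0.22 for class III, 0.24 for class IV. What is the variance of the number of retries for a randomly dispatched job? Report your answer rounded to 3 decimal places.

17.281

Per component, I: μ=10.66, E[X²]=115.554; II: μ=7.1, E[X²]=57.51; III: μ=3.5, E[X²]=15.1667; IV: μ=1.08333, E[X²]=3.43056.
E[X] = 0.29·10.66 + 0.25·7.1 + 0.22·3.5 + 0.24·1.08333 = 5.8964.
E[X²] = 0.29·115.554 + 0.25·57.51 + 0.22·15.1667 + 0.24·3.43056 = 52.0483.
Var(X) = E[X²] − (E[X])² = 52.0483 − 34.7675 = 17.2807.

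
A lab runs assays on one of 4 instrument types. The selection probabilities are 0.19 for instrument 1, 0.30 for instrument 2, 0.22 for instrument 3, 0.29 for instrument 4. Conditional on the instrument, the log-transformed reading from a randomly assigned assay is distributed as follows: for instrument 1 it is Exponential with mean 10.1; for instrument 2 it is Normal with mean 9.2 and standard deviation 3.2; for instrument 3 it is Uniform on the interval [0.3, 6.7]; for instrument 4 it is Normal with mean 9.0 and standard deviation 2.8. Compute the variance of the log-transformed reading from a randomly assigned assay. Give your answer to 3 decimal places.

Per component, 1: μ=10.1, E[X²]=204.02; 2: μ=9.2, E[X²]=94.88; 3: μ=3.5, E[X²]=15.6633; 4: μ=9, E[X²]=88.84.
E[X] = 0.19·10.1 + 0.3·9.2 + 0.22·3.5 + 0.29·9 = 8.059.
E[X²] = 0.19·204.02 + 0.3·94.88 + 0.22·15.6633 + 0.29·88.84 = 96.4373.
Var(X) = E[X²] − (E[X])² = 96.4373 − 64.9475 = 31.4899.

31.490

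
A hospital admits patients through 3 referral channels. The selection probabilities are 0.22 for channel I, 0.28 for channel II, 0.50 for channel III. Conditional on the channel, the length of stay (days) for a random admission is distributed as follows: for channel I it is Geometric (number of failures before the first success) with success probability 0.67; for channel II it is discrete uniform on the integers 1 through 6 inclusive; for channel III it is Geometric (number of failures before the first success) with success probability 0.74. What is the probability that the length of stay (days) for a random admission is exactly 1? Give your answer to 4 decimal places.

Conditional on each channel, P(X = 1): I: 0.2211; II: 0.166667; III: 0.1924.
By total probability, P(X = 1) = 0.22·0.2211 + 0.28·0.166667 + 0.5·0.1924 = 0.191509.

0.1915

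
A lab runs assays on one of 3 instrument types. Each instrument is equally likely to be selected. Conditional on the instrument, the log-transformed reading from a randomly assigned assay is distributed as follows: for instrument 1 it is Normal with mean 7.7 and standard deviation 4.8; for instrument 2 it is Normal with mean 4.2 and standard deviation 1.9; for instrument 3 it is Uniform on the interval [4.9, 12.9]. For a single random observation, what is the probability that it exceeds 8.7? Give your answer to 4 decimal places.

Conditional on each instrument, P(X > 8.7): 1: 0.417484; 2: 0.0089321; 3: 0.525.
By total probability, P(X > 8.7) = 0.333333·0.417484 + 0.333333·0.0089321 + 0.333333·0.525 = 0.317139.

0.3171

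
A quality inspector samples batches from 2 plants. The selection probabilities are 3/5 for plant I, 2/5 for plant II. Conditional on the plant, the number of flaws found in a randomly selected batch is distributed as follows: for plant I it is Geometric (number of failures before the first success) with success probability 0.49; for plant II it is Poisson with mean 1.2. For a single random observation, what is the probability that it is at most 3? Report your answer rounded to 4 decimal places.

0.9459

Conditional on each plant, P(X ≤ 3): I: 0.932348; II: 0.966231.
By total probability, P(X ≤ 3) = 0.6·0.932348 + 0.4·0.966231 = 0.945901.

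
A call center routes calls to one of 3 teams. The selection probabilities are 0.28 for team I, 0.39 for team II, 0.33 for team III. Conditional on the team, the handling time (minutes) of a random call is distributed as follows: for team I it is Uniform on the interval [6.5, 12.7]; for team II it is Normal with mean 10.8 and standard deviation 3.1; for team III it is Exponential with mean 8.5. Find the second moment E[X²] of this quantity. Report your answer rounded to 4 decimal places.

123.6242

For each component E[X²] = Var + (mean)², giving I: 95.3633; II: 126.25; III: 144.5.
Overall E[X²] = 0.28·95.3633 + 0.39·126.25 + 0.33·144.5 = 123.624.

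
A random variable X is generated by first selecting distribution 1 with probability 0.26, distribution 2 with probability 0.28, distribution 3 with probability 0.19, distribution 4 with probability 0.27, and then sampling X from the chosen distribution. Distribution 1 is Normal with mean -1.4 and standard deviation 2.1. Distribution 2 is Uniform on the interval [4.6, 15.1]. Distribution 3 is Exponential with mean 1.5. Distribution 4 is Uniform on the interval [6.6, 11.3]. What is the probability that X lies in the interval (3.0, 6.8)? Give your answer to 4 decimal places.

0.0985

Conditional on each component, P(3.0 < X < 6.8): 1: 0.0180278; 2: 0.209524; 3: 0.12459; 4: 0.0425532.
By total probability, P(3.0 < X < 6.8) = 0.26·0.0180278 + 0.28·0.209524 + 0.19·0.12459 + 0.27·0.0425532 = 0.0985154.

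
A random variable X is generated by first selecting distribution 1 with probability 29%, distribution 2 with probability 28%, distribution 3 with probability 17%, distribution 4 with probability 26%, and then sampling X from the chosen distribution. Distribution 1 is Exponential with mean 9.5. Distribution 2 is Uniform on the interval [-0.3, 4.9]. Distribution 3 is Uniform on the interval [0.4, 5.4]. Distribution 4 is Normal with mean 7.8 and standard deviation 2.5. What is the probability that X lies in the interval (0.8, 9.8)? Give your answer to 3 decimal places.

0.745

Conditional on each component, P(0.8 < X < 9.8): 1: 0.562794; 2: 0.788462; 3: 0.92; 4: 0.785589.
By total probability, P(0.8 < X < 9.8) = 0.29·0.562794 + 0.28·0.788462 + 0.17·0.92 + 0.26·0.785589 = 0.744633.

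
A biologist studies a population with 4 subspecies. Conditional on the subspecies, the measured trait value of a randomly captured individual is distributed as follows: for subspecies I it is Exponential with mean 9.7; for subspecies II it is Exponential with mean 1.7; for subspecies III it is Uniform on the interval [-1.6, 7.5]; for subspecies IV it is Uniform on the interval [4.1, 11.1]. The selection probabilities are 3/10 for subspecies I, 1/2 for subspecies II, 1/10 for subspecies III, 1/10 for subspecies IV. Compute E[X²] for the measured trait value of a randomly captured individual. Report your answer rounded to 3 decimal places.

67.089

For each component E[X²] = Var + (mean)², giving I: 188.18; II: 5.78; III: 15.6033; IV: 61.8433.
Overall E[X²] = 0.3·188.18 + 0.5·5.78 + 0.1·15.6033 + 0.1·61.8433 = 67.0887.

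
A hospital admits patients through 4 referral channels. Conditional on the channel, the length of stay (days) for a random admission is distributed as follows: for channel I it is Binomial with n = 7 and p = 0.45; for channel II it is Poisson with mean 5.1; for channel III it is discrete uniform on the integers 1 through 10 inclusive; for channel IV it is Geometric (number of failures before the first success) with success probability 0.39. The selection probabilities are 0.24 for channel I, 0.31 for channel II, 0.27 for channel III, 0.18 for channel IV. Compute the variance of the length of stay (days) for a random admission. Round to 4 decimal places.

7.1595

Per component, I: μ=3.15, E[X²]=11.655; II: μ=5.1, E[X²]=31.11; III: μ=5.5, E[X²]=38.5; IV: μ=1.5641, E[X²]=6.45694.
E[X] = 0.24·3.15 + 0.31·5.1 + 0.27·5.5 + 0.18·1.5641 = 4.10354.
E[X²] = 0.24·11.655 + 0.31·31.11 + 0.27·38.5 + 0.18·6.45694 = 23.9985.
Var(X) = E[X²] − (E[X])² = 23.9985 − 16.839 = 7.15952.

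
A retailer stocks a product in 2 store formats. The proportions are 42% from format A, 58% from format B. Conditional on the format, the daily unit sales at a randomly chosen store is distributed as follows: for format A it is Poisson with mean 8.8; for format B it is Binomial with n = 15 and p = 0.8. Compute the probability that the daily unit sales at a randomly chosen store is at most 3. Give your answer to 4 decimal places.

Conditional on each format, P(X ≤ 3): A: 0.0244336; B: 1.01125e-06.
By total probability, P(X ≤ 3) = 0.42·0.0244336 + 0.58·1.01125e-06 = 0.0102627.

0.0103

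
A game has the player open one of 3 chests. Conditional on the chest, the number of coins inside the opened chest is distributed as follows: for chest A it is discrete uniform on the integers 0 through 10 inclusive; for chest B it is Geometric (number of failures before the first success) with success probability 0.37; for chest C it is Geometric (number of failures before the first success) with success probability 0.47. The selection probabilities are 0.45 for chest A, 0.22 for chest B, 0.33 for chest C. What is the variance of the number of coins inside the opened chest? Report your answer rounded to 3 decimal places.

9.631

Per component, A: μ=5, E[X²]=35; B: μ=1.7027, E[X²]=7.5011; C: μ=1.12766, E[X²]=3.67089.
E[X] = 0.45·5 + 0.22·1.7027 + 0.33·1.12766 = 2.99672.
E[X²] = 0.45·35 + 0.22·7.5011 + 0.33·3.67089 = 18.6116.
Var(X) = E[X²] − (E[X])² = 18.6116 − 8.98034 = 9.63129.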